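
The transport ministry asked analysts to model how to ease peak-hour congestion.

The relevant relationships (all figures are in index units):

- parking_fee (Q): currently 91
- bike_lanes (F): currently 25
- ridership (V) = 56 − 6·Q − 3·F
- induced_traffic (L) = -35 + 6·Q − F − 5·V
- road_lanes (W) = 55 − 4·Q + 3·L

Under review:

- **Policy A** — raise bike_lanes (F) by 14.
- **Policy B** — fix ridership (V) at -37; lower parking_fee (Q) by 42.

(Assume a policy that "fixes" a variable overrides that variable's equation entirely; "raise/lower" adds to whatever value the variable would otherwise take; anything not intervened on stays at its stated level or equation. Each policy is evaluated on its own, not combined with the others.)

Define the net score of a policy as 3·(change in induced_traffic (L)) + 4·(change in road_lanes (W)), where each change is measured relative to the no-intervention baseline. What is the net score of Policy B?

-42708

Baseline:
  Q = 91
  F = 25
  V = 56 − 6·91 − 3·25 = -565
  L = -35 + 6·91 − 25 − 5·(-565) = 3311
  W = 55 − 4·91 + 3·3311 = 9624
Policy B (V := -37, Q − 42):
  Q = 91 − 42 = 49
  F = 25
  V = -37
  L = -35 + 6·49 − 25 − 5·(-37) = 419
  W = 55 − 4·49 + 3·419 = 1116
ΔL = 419 − 3311 = -2892; ΔW = 1116 − 9624 = -8508
Score = 3·(-2892) + 4·(-8508) = -42708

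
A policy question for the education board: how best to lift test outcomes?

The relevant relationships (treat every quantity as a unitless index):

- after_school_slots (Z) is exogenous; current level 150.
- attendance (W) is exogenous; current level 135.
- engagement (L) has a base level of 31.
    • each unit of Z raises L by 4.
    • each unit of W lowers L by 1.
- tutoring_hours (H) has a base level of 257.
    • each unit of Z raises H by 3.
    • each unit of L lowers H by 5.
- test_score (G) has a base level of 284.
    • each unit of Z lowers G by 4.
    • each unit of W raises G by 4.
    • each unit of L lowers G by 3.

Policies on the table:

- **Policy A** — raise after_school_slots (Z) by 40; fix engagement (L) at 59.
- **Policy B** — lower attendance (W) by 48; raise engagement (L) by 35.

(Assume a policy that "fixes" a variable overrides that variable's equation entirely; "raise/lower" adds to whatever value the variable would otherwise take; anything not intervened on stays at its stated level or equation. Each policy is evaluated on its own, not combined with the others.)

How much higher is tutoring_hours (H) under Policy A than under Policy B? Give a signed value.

2720

Policy A (Z + 40, L := 59):
  Z = 150 + 40 = 190
  W = 135
  L = 59
  H = 257 + 3·190 − 5·59 = 532
Policy B (W − 48, L + 35):
  Z = 150
  W = 135 − 48 = 87
  L = 31 + 4·150 − 87 (+35 from intervention) = 579
  H = 257 + 3·150 − 5·579 = -2188
H: 532 − (-2188) = 2720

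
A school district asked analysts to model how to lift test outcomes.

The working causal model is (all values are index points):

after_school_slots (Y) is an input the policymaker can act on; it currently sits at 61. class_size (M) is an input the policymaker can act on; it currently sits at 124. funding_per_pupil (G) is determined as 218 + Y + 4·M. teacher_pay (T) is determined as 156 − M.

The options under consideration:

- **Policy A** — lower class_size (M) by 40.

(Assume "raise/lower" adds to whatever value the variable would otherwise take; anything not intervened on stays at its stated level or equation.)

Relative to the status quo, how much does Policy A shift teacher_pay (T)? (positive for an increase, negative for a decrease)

Baseline:
  M = 124
  T = 156 − 124 = 32
Policy A (M − 40):
  M = 124 − 40 = 84
  T = 156 − 84 = 72
Change in T: 72 − 32 = 40

40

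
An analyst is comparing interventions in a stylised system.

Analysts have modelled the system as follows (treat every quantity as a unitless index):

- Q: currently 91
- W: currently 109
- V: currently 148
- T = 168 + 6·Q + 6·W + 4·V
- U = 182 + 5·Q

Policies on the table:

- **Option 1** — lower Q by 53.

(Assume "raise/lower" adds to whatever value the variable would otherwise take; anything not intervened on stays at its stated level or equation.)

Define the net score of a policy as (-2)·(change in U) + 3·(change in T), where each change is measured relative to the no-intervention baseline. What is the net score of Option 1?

-424

Baseline:
  Q = 91
  W = 109
  V = 148
  T = 168 + 6·91 + 6·109 + 4·148 = 1960
  U = 182 + 5·91 = 637
Option 1 (Q − 53):
  Q = 91 − 53 = 38
  W = 109
  V = 148
  T = 168 + 6·38 + 6·109 + 4·148 = 1642
  U = 182 + 5·38 = 372
ΔU = 372 − 637 = -265; ΔT = 1642 − 1960 = -318
Score = (-2)·(-265) + 3·(-318) = -424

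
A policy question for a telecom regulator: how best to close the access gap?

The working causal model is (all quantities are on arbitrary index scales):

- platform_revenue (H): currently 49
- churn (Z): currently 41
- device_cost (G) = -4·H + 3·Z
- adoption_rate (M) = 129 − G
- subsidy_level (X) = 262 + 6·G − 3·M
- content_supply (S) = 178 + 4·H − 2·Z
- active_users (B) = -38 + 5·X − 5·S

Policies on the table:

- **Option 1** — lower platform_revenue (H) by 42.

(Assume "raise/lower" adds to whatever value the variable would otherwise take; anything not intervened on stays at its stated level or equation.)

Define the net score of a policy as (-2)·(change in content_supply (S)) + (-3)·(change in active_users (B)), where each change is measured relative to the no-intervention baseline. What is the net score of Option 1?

-24864

Baseline:
  H = 49
  Z = 41
  G = 0 − 4·49 + 3·41 = -73
  M = 129 − (-73) = 202
  X = 262 + 6·(-73) − 3·202 = -782
  S = 178 + 4·49 − 2·41 = 292
  B = -38 + 5·(-782) − 5·292 = -5408
Option 1 (H − 42):
  H = 49 − 42 = 7
  Z = 41
  G = 0 − 4·7 + 3·41 = 95
  M = 129 − 95 = 34
  X = 262 + 6·95 − 3·34 = 730
  S = 178 + 4·7 − 2·41 = 124
  B = -38 + 5·730 − 5·124 = 2992
ΔS = 124 − 292 = -168; ΔB = 2992 − (-5408) = 8400
Score = (-2)·(-168) + (-3)·8400 = -24864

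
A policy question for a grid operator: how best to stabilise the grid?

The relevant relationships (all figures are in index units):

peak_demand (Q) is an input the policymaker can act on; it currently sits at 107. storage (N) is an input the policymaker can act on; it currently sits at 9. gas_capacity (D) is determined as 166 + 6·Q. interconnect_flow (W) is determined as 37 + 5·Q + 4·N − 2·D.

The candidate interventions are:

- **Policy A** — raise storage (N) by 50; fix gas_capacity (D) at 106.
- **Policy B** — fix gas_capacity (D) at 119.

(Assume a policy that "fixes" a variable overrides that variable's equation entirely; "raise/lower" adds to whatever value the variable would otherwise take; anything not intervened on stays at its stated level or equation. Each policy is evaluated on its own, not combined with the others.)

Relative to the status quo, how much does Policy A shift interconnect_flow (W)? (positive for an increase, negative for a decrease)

1604

Baseline:
  Q = 107
  N = 9
  D = 166 + 6·107 = 808
  W = 37 + 5·107 + 4·9 − 2·808 = -1008
Policy A (N + 50, D := 106):
  Q = 107
  N = 9 + 50 = 59
  D = 106
  W = 37 + 5·107 + 4·59 − 2·106 = 596
Change in W: 596 − (-1008) = 1604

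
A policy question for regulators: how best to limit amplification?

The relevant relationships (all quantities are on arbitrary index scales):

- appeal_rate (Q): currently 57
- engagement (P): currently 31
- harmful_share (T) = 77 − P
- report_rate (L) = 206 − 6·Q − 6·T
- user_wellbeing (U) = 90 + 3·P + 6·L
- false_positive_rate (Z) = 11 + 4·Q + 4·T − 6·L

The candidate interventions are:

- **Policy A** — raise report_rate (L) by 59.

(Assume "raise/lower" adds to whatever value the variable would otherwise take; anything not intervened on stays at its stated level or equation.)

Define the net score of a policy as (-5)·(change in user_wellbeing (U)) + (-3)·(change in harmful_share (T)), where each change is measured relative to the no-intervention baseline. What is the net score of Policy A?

-1770

Baseline:
  Q = 57
  P = 31
  T = 77 − 31 = 46
  L = 206 − 6·57 − 6·46 = -412
  U = 90 + 3·31 + 6·(-412) = -2289
Policy A (L + 59):
  Q = 57
  P = 31
  T = 77 − 31 = 46
  L = 206 − 6·57 − 6·46 (+59 from intervention) = -353
  U = 90 + 3·31 + 6·(-353) = -1935
ΔU = -1935 − (-2289) = 354; ΔT = 46 − 46 = 0
Score = (-5)·354 + (-3)·0 = -1770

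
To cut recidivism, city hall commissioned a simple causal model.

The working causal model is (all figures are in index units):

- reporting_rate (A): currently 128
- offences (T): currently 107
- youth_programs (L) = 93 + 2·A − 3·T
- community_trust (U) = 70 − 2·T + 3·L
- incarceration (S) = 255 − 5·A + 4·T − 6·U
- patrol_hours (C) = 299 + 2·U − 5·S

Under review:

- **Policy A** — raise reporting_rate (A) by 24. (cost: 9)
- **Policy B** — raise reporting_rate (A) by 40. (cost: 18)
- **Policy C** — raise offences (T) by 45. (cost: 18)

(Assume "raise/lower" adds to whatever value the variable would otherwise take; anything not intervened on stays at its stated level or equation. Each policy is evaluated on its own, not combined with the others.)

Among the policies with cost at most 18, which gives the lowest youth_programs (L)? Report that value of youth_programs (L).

-107

Policy A (A + 24):
  A = 128 + 24 = 152
  T = 107
  L = 93 + 2·152 − 3·107 = 76
Policy B (A + 40):
  A = 128 + 40 = 168
  T = 107
  L = 93 + 2·168 − 3·107 = 108
Policy C (T + 45):
  A = 128
  T = 107 + 45 = 152
  L = 93 + 2·128 − 3·152 = -107
Comparing — Policy A: L=76, Policy B: L=108, Policy C: L=-107. Lowest is -107 (Policy C).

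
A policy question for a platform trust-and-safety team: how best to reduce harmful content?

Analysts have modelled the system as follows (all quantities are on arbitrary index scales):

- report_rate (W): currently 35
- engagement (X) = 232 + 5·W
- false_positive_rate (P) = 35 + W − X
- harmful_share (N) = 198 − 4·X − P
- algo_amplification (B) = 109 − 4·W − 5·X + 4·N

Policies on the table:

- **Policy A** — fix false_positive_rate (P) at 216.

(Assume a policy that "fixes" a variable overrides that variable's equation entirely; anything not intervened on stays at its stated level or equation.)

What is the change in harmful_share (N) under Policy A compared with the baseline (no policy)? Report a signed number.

Baseline:
  W = 35
  X = 232 + 5·35 = 407
  P = 35 + 35 − 407 = -337
  N = 198 − 4·407 − (-337) = -1093
Policy A (P := 216):
  W = 35
  X = 232 + 5·35 = 407
  P = 216
  N = 198 − 4·407 − 216 = -1646
Change in N: -1646 − (-1093) = -553

-553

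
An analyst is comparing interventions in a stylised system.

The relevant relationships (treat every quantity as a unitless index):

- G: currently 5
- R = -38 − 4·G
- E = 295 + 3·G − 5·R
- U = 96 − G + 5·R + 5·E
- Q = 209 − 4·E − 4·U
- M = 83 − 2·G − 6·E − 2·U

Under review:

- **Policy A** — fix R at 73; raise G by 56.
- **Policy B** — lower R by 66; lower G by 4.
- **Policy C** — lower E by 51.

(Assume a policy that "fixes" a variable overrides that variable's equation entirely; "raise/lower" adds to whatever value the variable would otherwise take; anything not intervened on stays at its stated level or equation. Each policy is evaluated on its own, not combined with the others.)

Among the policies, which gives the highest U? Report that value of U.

3745

Policy A (R := 73, G + 56):
  G = 5 + 56 = 61
  R = 73
  E = 295 + 3·61 − 5·73 = 113
  U = 96 − 61 + 5·73 + 5·113 = 965
Policy B (R − 66, G − 4):
  G = 5 − 4 = 1
  R = -38 − 4·1 (−66 from intervention) = -108
  E = 295 + 3·1 − 5·(-108) = 838
  U = 96 − 1 + 5·(-108) + 5·838 = 3745
Policy C (E − 51):
  G = 5
  R = -38 − 4·5 = -58
  E = 295 + 3·5 − 5·(-58) (−51 from intervention) = 549
  U = 96 − 5 + 5·(-58) + 5·549 = 2546
Comparing — Policy A: U=965, Policy B: U=3745, Policy C: U=2546. Highest is 3745 (Policy B).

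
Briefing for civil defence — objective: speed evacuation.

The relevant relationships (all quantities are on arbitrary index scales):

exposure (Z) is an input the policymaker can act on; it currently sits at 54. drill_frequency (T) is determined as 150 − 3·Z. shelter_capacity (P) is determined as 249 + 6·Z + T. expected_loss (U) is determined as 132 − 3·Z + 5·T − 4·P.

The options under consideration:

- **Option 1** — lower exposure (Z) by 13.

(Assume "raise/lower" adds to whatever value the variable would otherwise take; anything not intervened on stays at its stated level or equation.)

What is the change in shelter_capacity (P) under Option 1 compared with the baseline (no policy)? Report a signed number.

Baseline:
  Z = 54
  T = 150 − 3·54 = -12
  P = 249 + 6·54 + (-12) = 561
Option 1 (Z − 13):
  Z = 54 − 13 = 41
  T = 150 − 3·41 = 27
  P = 249 + 6·41 + 27 = 522
Change in P: 522 − 561 = -39

-39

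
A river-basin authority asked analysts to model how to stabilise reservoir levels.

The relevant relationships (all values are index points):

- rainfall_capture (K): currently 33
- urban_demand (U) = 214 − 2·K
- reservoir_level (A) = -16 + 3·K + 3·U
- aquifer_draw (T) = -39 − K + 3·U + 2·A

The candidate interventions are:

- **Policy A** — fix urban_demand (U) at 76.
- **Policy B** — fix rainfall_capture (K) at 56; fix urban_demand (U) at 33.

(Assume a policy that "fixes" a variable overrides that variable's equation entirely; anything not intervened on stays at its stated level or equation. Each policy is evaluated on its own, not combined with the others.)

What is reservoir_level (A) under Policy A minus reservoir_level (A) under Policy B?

60

Policy A (U := 76):
  K = 33
  U = 76
  A = -16 + 3·33 + 3·76 = 311
Policy B (K := 56, U := 33):
  K = 56
  U = 33
  A = -16 + 3·56 + 3·33 = 251
A: 311 − 251 = 60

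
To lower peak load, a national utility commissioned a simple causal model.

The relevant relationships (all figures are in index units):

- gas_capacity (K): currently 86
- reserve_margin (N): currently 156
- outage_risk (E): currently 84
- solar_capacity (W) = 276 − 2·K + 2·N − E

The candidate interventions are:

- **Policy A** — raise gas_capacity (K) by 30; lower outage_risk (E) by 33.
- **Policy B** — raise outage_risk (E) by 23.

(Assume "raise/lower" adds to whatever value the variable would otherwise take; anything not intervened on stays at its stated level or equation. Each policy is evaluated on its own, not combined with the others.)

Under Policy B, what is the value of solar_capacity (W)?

Policy B (E + 23):
  K = 86
  N = 156
  E = 84 + 23 = 107
  W = 276 − 2·86 + 2·156 − 107 = 309

309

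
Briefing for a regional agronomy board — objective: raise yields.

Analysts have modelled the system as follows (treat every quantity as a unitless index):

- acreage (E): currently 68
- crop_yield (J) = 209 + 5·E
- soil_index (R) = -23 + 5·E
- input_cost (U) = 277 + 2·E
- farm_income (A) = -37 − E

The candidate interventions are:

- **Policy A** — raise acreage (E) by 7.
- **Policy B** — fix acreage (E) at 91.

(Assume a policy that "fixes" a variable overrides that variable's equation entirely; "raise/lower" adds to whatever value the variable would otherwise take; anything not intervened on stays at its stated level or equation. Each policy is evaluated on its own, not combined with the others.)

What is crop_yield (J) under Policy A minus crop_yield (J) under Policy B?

-80

Policy A (E + 7):
  E = 68 + 7 = 75
  J = 209 + 5·75 = 584
Policy B (E := 91):
  E = 91
  J = 209 + 5·91 = 664
J: 584 − 664 = -80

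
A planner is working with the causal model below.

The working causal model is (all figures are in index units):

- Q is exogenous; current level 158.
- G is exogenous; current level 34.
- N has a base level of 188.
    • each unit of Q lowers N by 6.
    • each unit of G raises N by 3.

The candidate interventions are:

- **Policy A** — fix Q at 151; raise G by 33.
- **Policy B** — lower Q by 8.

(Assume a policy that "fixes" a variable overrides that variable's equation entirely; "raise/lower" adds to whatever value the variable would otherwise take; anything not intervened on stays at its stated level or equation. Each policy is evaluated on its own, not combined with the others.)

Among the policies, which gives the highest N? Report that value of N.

-517

Policy A (Q := 151, G + 33):
  Q = 151
  G = 34 + 33 = 67
  N = 188 − 6·151 + 3·67 = -517
Policy B (Q − 8):
  Q = 158 − 8 = 150
  G = 34
  N = 188 − 6·150 + 3·34 = -610
Comparing — Policy A: N=-517, Policy B: N=-610. Highest is -517 (Policy A).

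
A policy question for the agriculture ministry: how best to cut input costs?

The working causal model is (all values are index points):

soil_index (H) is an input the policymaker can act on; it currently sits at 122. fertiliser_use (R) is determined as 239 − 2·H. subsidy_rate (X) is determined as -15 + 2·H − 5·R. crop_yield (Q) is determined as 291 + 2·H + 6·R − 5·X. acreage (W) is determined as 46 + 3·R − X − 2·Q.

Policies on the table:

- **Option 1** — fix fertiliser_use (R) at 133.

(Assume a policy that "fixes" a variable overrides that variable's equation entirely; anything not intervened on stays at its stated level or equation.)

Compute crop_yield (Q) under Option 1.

3513

Option 1 (R := 133):
  H = 122
  R = 133
  X = -15 + 2·122 − 5·133 = -436
  Q = 291 + 2·122 + 6·133 − 5·(-436) = 3513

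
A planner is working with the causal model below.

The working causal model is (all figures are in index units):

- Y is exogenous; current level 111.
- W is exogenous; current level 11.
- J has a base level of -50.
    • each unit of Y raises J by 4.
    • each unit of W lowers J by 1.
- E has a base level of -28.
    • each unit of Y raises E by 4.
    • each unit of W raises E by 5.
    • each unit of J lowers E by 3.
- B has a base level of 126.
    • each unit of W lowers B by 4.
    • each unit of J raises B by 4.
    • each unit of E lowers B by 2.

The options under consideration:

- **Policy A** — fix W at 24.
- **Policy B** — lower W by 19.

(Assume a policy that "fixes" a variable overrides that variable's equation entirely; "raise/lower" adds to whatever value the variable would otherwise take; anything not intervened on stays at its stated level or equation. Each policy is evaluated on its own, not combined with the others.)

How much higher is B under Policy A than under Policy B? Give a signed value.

Policy A (W := 24):
  Y = 111
  W = 24
  J = -50 + 4·111 − 24 = 370
  E = -28 + 4·111 + 5·24 − 3·370 = -574
  B = 126 − 4·24 + 4·370 − 2·(-574) = 2658
Policy B (W − 19):
  Y = 111
  W = 11 − 19 = -8
  J = -50 + 4·111 − (-8) = 402
  E = -28 + 4·111 + 5·(-8) − 3·402 = -830
  B = 126 − 4·(-8) + 4·402 − 2·(-830) = 3426
B: 2658 − 3426 = -768

-768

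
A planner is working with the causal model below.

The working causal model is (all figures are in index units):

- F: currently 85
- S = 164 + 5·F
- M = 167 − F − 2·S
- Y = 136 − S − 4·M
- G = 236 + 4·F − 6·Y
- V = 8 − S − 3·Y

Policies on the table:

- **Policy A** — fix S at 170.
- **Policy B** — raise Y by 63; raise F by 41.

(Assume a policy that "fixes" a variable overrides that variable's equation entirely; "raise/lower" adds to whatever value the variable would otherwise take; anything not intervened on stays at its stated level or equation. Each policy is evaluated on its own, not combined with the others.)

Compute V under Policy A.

-3156

Policy A (S := 170):
  F = 85
  S = 170
  M = 167 − 85 − 2·170 = -258
  Y = 136 − 170 − 4·(-258) = 998
  V = 8 − 170 − 3·998 = -3156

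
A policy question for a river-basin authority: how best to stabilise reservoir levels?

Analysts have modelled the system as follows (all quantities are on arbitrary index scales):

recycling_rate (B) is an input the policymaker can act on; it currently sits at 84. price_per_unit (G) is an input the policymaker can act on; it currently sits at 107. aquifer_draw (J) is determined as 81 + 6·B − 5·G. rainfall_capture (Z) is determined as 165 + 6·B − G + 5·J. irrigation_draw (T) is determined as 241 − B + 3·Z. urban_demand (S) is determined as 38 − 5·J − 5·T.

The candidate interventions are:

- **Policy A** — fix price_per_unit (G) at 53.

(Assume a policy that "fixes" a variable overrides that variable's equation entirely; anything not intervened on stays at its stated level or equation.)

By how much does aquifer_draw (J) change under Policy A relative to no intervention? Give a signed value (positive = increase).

Baseline:
  B = 84
  G = 107
  J = 81 + 6·84 − 5·107 = 50
Policy A (G := 53):
  B = 84
  G = 53
  J = 81 + 6·84 − 5·53 = 320
Change in J: 320 − 50 = 270

270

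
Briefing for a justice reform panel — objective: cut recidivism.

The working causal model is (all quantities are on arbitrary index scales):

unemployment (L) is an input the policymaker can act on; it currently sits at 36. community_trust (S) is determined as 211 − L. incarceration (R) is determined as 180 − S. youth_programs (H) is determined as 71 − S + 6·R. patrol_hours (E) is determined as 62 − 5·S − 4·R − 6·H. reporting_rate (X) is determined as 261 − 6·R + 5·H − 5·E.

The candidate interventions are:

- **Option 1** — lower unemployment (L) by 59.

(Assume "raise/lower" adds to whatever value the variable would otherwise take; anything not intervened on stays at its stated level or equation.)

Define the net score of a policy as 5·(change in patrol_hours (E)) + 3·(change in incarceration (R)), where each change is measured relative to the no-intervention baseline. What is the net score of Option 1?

11918

Baseline:
  L = 36
  S = 211 − 36 = 175
  R = 180 − 175 = 5
  H = 71 − 175 + 6·5 = -74
  E = 62 − 5·175 − 4·5 − 6·(-74) = -389
Option 1 (L − 59):
  L = 36 − 59 = -23
  S = 211 − (-23) = 234
  R = 180 − 234 = -54
  H = 71 − 234 + 6·(-54) = -487
  E = 62 − 5·234 − 4·(-54) − 6·(-487) = 2030
ΔE = 2030 − (-389) = 2419; ΔR = -54 − 5 = -59
Score = 5·2419 + 3·(-59) = 11918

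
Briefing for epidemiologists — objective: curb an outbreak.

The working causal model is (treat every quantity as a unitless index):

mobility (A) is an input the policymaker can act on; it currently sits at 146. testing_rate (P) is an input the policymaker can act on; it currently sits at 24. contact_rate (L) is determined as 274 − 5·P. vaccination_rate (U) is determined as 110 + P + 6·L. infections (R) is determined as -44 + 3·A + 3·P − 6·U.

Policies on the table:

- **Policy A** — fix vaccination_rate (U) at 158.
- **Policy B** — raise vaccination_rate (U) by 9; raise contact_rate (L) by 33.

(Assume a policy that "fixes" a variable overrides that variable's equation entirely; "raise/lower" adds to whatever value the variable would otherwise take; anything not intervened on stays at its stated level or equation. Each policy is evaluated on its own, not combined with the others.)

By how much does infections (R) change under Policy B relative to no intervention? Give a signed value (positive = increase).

-1242

Baseline:
  A = 146
  P = 24
  L = 274 − 5·24 = 154
  U = 110 + 24 + 6·154 = 1058
  R = -44 + 3·146 + 3·24 − 6·1058 = -5882
Policy B (U + 9, L + 33):
  A = 146
  P = 24
  L = 274 − 5·24 (+33 from intervention) = 187
  U = 110 + 24 + 6·187 (+9 from intervention) = 1265
  R = -44 + 3·146 + 3·24 − 6·1265 = -7124
Change in R: -7124 − (-5882) = -1242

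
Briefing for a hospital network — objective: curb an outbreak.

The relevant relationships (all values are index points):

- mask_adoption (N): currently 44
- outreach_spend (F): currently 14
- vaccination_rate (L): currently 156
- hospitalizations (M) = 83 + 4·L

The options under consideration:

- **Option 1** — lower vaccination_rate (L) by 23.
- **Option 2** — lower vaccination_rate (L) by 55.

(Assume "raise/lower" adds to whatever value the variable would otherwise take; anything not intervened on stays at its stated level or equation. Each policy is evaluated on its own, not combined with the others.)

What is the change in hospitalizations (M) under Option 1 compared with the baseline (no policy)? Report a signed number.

Baseline:
  L = 156
  M = 83 + 4·156 = 707
Option 1 (L − 23):
  L = 156 − 23 = 133
  M = 83 + 4·133 = 615
Change in M: 615 − 707 = -92

-92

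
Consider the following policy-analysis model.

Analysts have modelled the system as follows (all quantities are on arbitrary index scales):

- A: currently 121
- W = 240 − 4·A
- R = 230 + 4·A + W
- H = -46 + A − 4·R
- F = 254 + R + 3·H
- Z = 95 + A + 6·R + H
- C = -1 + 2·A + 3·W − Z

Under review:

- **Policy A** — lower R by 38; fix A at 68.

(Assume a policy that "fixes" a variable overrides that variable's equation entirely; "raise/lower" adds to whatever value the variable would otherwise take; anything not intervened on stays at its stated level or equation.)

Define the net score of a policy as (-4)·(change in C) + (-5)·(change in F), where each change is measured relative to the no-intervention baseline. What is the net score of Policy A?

-4143

Baseline:
  A = 121
  W = 240 − 4·121 = -244
  R = 230 + 4·121 + (-244) = 470
  H = -46 + 121 − 4·470 = -1805
  F = 254 + 470 + 3·(-1805) = -4691
  Z = 95 + 121 + 6·470 + (-1805) = 1231
  C = -1 + 2·121 + 3·(-244) − 1231 = -1722
Policy A (R − 38, A := 68):
  A = 68
  W = 240 − 4·68 = -32
  R = 230 + 4·68 + (-32) (−38 from intervention) = 432
  H = -46 + 68 − 4·432 = -1706
  F = 254 + 432 + 3·(-1706) = -4432
  Z = 95 + 68 + 6·432 + (-1706) = 1049
  C = -1 + 2·68 + 3·(-32) − 1049 = -1010
ΔC = -1010 − (-1722) = 712; ΔF = -4432 − (-4691) = 259
Score = (-4)·712 + (-5)·259 = -4143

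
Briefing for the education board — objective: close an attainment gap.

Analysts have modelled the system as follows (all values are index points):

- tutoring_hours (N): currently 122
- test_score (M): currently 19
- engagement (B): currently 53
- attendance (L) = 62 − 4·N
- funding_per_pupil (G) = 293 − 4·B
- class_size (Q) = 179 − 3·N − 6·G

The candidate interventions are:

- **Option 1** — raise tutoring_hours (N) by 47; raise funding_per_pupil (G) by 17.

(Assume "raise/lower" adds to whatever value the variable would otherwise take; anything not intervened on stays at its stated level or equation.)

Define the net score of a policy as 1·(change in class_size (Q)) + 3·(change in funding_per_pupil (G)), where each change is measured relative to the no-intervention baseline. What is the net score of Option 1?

-192

Baseline:
  N = 122
  B = 53
  G = 293 − 4·53 = 81
  Q = 179 − 3·122 − 6·81 = -673
Option 1 (N + 47, G + 17):
  N = 122 + 47 = 169
  B = 53
  G = 293 − 4·53 (+17 from intervention) = 98
  Q = 179 − 3·169 − 6·98 = -916
ΔQ = -916 − (-673) = -243; ΔG = 98 − 81 = 17
Score = 1·(-243) + 3·17 = -192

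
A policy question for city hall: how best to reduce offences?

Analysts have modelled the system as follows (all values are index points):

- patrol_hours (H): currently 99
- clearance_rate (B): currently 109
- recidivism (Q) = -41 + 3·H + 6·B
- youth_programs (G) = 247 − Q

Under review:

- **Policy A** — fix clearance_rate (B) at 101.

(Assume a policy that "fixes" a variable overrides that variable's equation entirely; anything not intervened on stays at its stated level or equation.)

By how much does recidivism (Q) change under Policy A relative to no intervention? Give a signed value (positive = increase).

Baseline:
  H = 99
  B = 109
  Q = -41 + 3·99 + 6·109 = 910
Policy A (B := 101):
  H = 99
  B = 101
  Q = -41 + 3·99 + 6·101 = 862
Change in Q: 862 − 910 = -48

-48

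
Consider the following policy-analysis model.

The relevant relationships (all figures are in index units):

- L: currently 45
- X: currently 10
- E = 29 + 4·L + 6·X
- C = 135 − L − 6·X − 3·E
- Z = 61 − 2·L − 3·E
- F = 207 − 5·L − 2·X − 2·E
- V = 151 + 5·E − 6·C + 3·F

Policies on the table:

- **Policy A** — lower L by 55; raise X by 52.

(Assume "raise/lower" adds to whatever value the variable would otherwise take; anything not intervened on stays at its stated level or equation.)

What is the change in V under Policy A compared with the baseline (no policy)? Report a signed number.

Baseline:
  L = 45
  X = 10
  E = 29 + 4·45 + 6·10 = 269
  C = 135 − 45 − 6·10 − 3·269 = -777
  F = 207 − 5·45 − 2·10 − 2·269 = -576
  V = 151 + 5·269 − 6·(-777) + 3·(-576) = 4430
Policy A (L − 55, X + 52):
  L = 45 − 55 = -10
  X = 10 + 52 = 62
  E = 29 + 4·(-10) + 6·62 = 361
  C = 135 − (-10) − 6·62 − 3·361 = -1310
  F = 207 − 5·(-10) − 2·62 − 2·361 = -589
  V = 151 + 5·361 − 6·(-1310) + 3·(-589) = 8049
Change in V: 8049 − 4430 = 3619

3619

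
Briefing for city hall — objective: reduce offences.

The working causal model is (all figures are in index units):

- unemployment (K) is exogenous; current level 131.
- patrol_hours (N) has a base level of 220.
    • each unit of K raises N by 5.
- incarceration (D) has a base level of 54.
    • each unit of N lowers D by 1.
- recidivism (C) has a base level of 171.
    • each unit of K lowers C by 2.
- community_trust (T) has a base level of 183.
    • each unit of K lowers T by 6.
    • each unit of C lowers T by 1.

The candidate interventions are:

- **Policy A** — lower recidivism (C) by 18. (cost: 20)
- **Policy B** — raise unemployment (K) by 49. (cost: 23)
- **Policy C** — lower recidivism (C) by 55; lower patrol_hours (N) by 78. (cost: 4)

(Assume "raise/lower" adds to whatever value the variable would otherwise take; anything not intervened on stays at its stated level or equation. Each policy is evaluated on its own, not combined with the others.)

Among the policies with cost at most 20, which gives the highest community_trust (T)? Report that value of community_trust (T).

-457

Policy A (C − 18):
  K = 131
  C = 171 − 2·131 (−18 from intervention) = -109
  T = 183 − 6·131 − (-109) = -494
Policy C (C − 55, N − 78):
  K = 131
  C = 171 − 2·131 (−55 from intervention) = -146
  T = 183 − 6·131 − (-146) = -457
Comparing — Policy A: T=-494, Policy C: T=-457. Highest is -457 (Policy C).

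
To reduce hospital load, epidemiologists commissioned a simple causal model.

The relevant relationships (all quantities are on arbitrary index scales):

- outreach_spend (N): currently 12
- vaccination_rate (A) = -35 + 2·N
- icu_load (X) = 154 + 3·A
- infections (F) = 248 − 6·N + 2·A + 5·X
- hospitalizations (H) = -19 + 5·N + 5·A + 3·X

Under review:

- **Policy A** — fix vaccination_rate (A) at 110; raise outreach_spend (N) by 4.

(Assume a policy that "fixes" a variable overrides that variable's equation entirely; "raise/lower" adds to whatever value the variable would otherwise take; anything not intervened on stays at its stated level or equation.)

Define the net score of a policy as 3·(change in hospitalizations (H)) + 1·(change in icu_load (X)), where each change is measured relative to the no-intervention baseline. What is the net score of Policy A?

Baseline:
  N = 12
  A = -35 + 2·12 = -11
  X = 154 + 3·(-11) = 121
  H = -19 + 5·12 + 5·(-11) + 3·121 = 349
Policy A (A := 110, N + 4):
  N = 12 + 4 = 16
  A = 110
  X = 154 + 3·110 = 484
  H = -19 + 5·16 + 5·110 + 3·484 = 2063
ΔH = 2063 − 349 = 1714; ΔX = 484 − 121 = 363
Score = 3·1714 + 1·363 = 5505

5505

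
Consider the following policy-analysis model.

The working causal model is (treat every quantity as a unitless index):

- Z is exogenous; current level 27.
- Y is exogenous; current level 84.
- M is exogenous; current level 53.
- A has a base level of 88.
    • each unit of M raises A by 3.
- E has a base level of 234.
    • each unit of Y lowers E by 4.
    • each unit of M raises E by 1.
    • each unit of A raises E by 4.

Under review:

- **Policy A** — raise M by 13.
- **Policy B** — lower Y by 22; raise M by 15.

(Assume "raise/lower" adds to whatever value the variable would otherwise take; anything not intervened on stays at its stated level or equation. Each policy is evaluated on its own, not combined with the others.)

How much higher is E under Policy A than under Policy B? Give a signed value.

-114

Policy A (M + 13):
  Y = 84
  M = 53 + 13 = 66
  A = 88 + 3·66 = 286
  E = 234 − 4·84 + 66 + 4·286 = 1108
Policy B (Y − 22, M + 15):
  Y = 84 − 22 = 62
  M = 53 + 15 = 68
  A = 88 + 3·68 = 292
  E = 234 − 4·62 + 68 + 4·292 = 1222
E: 1108 − 1222 = -114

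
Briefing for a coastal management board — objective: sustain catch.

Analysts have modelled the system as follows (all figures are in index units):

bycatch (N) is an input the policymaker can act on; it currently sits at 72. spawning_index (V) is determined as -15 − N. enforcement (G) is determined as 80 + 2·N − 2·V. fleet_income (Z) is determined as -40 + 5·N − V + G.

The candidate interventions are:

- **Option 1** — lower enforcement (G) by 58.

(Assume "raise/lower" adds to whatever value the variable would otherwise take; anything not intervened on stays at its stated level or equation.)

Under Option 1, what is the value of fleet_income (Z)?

Option 1 (G − 58):
  N = 72
  V = -15 − 72 = -87
  G = 80 + 2·72 − 2·(-87) (−58 from intervention) = 340
  Z = -40 + 5·72 − (-87) + 340 = 747

747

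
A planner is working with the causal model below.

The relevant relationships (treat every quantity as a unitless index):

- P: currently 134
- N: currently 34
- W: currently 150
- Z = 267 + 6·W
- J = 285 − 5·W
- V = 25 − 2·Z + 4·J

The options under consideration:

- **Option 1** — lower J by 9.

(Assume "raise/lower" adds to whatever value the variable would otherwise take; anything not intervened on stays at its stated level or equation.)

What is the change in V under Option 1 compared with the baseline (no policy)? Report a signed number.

Baseline:
  W = 150
  Z = 267 + 6·150 = 1167
  J = 285 − 5·150 = -465
  V = 25 − 2·1167 + 4·(-465) = -4169
Option 1 (J − 9):
  W = 150
  Z = 267 + 6·150 = 1167
  J = 285 − 5·150 (−9 from intervention) = -474
  V = 25 − 2·1167 + 4·(-474) = -4205
Change in V: -4205 − (-4169) = -36

-36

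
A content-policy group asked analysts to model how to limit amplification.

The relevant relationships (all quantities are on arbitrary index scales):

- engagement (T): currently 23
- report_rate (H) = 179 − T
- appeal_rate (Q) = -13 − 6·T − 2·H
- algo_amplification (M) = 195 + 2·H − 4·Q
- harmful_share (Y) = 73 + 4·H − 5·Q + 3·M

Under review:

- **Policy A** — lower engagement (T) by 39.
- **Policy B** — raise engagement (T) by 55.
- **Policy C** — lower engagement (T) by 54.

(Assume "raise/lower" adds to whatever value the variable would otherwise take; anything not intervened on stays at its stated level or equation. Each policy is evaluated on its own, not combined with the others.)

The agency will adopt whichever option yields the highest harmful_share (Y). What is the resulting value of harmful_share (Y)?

13279

Policy A (T − 39):
  T = 23 − 39 = -16
  H = 179 − (-16) = 195
  Q = -13 − 6·(-16) − 2·195 = -307
  M = 195 + 2·195 − 4·(-307) = 1813
  Y = 73 + 4·195 − 5·(-307) + 3·1813 = 7827
Policy B (T + 55):
  T = 23 + 55 = 78
  H = 179 − 78 = 101
  Q = -13 − 6·78 − 2·101 = -683
  M = 195 + 2·101 − 4·(-683) = 3129
  Y = 73 + 4·101 − 5·(-683) + 3·3129 = 13279
Policy C (T − 54):
  T = 23 − 54 = -31
  H = 179 − (-31) = 210
  Q = -13 − 6·(-31) − 2·210 = -247
  M = 195 + 2·210 − 4·(-247) = 1603
  Y = 73 + 4·210 − 5·(-247) + 3·1603 = 6957
Comparing — Policy A: Y=7827, Policy B: Y=13279, Policy C: Y=6957. Highest is 13279 (Policy B).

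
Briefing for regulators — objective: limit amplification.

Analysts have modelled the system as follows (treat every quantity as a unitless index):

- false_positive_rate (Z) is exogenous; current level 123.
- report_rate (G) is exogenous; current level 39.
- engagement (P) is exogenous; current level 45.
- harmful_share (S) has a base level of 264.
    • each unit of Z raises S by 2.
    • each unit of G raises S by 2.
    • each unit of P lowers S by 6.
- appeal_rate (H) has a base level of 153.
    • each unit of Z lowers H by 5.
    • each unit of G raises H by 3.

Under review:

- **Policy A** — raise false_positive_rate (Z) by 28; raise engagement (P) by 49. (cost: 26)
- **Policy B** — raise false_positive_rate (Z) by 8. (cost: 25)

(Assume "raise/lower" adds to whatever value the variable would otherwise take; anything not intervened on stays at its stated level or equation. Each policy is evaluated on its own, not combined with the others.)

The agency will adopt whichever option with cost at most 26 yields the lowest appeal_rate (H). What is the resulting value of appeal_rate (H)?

Policy A (Z + 28, P + 49):
  Z = 123 + 28 = 151
  G = 39
  H = 153 − 5·151 + 3·39 = -485
Policy B (Z + 8):
  Z = 123 + 8 = 131
  G = 39
  H = 153 − 5·131 + 3·39 = -385
Comparing — Policy A: H=-485, Policy B: H=-385. Lowest is -485 (Policy A).

-485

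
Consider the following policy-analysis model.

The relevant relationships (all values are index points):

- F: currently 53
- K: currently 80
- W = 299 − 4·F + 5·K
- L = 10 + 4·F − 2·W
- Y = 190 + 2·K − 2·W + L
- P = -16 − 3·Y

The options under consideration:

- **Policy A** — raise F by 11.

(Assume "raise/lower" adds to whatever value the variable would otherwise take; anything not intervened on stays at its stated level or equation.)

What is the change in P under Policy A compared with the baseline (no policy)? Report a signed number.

-660

Baseline:
  F = 53
  K = 80
  W = 299 − 4·53 + 5·80 = 487
  L = 10 + 4·53 − 2·487 = -752
  Y = 190 + 2·80 − 2·487 + (-752) = -1376
  P = -16 − 3·(-1376) = 4112
Policy A (F + 11):
  F = 53 + 11 = 64
  K = 80
  W = 299 − 4·64 + 5·80 = 443
  L = 10 + 4·64 − 2·443 = -620
  Y = 190 + 2·80 − 2·443 + (-620) = -1156
  P = -16 − 3·(-1156) = 3452
Change in P: 3452 − 4112 = -660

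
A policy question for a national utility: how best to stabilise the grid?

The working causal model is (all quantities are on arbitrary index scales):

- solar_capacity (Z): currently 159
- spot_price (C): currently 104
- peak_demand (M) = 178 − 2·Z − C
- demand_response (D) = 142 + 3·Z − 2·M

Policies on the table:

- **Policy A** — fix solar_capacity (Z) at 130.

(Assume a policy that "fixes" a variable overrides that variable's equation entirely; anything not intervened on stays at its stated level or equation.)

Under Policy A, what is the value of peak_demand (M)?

-186

Policy A (Z := 130):
  Z = 130
  C = 104
  M = 178 − 2·130 − 104 = -186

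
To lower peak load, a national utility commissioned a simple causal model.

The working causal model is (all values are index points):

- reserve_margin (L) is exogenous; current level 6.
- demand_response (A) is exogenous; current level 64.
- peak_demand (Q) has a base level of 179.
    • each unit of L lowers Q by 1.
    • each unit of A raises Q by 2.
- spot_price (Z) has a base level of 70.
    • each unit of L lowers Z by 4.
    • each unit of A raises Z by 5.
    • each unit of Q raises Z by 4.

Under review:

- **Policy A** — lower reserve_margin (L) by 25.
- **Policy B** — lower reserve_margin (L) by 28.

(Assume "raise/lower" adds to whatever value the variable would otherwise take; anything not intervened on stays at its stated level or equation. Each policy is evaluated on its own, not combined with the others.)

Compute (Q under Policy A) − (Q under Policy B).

Policy A (L − 25):
  L = 6 − 25 = -19
  A = 64
  Q = 179 − (-19) + 2·64 = 326
Policy B (L − 28):
  L = 6 − 28 = -22
  A = 64
  Q = 179 − (-22) + 2·64 = 329
Q: 326 − 329 = -3

-3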